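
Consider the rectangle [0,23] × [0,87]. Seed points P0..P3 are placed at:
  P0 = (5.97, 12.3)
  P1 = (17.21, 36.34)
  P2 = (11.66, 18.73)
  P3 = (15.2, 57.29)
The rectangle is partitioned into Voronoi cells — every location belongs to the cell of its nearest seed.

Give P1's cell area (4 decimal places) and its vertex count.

Area of P1's cell: 411.7826 (4 vertices)

1. box [0,23]×[0,87]: [(0, 0) (23, 0) (23, 87) (0, 87)]
2. ⊥bis P1·P0 via (11.59,24.32): [(0, 29.739) (23, 18.9852) (23, 87) (0, 87)]  |A|=1440.6722
3. ⊥bis P1·P2 via (14.435,27.535): [(0, 32.0844) (23, 24.8356) (23, 87) (0, 87)]  |A|=1346.42
4. ⊥bis P1·P3 via (16.205,46.815): [(0, 45.2602) (0, 32.0844) (23, 24.8356) (23, 47.4669)]  |A|=411.7826
5. canonical 4-gon: [(0, 45.2602) (0, 32.0844) (23, 24.8356) (23, 47.4669)]
6. shoelace: 411.7826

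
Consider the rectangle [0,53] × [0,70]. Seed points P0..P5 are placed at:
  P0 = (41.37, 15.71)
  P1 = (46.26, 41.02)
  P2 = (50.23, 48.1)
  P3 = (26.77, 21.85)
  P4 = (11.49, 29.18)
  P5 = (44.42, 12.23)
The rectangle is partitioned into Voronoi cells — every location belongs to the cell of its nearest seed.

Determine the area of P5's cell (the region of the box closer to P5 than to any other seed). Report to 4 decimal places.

Area of P5's cell: 297.2515

1. box [0,53]×[0,70]: [(0, 0) (53, 0) (53, 70) (0, 70)]
2. ⊥bis P5·P0 via (42.895,13.97): [(26.9555, 0) (53, 0) (53, 22.8264)]  |A|=297.2515
3. ⊥bis P5·P1 via (45.34,26.625): [(26.9555, 0) (53, 0) (53, 22.8264)]  |A|=297.2515
4. ⊥bis P5·P2 via (47.325,30.165): [(26.9555, 0) (53, 0) (53, 22.8264)]  |A|=297.2515
5. ⊥bis P5·P3 via (35.595,17.04): [(26.9555, 0) (53, 0) (53, 22.8264)]  |A|=297.2515
6. ⊥bis P5·P4 via (27.955,20.705): [(26.9555, 0) (53, 0) (53, 22.8264)]  |A|=297.2515
7. canonical 3-gon: [(26.9555, 0) (53, 0) (53, 22.8264)]
8. shoelace: 297.2515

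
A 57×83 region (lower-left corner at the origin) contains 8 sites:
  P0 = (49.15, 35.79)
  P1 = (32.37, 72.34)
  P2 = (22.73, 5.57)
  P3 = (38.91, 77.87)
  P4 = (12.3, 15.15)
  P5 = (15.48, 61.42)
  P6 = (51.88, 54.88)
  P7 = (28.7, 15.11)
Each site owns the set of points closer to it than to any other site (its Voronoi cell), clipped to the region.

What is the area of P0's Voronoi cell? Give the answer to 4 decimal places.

Area of P0's cell: 711.2900

1. box [0,57]×[0,83]: [(0, 0) (57, 0) (57, 83) (0, 83)]
2. ⊥bis P0·P1 via (40.76,54.065): [(0, 35.3522) (0, 0) (57, 0) (57, 61.5207)]  |A|=2760.8787
3. ⊥bis P0·P2 via (35.94,20.68): [(12.5612, 41.119) (57, 2.2682) (57, 61.5207)]  |A|=1316.5556
4. ⊥bis P0·P3 via (44.03,56.83): [(49.8875, 58.2554) (12.5612, 41.119) (57, 2.2682) (57, 59.9862)]  |A|=1311.0983
5. ⊥bis P0·P4 via (30.725,25.47): [(49.8875, 58.2554) (20.0374, 44.5513) (30.9783, 25.0178) (57, 2.2682) (57, 59.9862)]  |A|=1219.3043
6. ⊥bis P0·P5 via (32.315,48.605): [(49.8875, 58.2554) (34.1672, 51.0383) (23.9338, 37.5947) (30.9783, 25.0178) (57, 2.2682) (57, 59.9862)]  |A|=1157.5184
7. ⊥bis P0·P6 via (50.515,45.335): [(31.8569, 48.0032) (23.9338, 37.5947) (30.9783, 25.0178) (57, 2.2682) (57, 44.4076)]  |A|=925.2968
8. ⊥bis P0·P7 via (38.925,25.45): [(31.8569, 48.0032) (25.0976, 39.1236) (57, 7.576) (57, 44.4076)]  |A|=711.29
9. canonical 4-gon: [(31.8569, 48.0032) (25.0976, 39.1236) (57, 7.576) (57, 44.4076)]
10. shoelace: 711.29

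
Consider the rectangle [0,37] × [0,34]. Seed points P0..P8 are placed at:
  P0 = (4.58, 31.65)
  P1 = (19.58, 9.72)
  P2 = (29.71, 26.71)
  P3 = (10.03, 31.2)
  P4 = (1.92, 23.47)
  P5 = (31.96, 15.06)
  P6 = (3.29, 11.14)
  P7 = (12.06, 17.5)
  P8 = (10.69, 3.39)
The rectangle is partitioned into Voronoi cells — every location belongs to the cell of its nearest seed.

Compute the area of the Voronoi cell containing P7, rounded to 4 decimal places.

Area of P7's cell: 157.0684

1. box [0,37]×[0,34]: [(0, 0) (37, 0) (37, 34) (0, 34)]
2. ⊥bis P7·P0 via (8.32,24.575): [(0, 20.1769) (0, 0) (37, 0) (37, 34) (26.1494, 34)]  |A|=1077.2668
3. ⊥bis P7·P1 via (15.82,13.61): [(0, 20.1769) (0, 0) (1.7394, 0) (36.915, 34) (26.1494, 34)]  |A|=476.3919
4. ⊥bis P7·P2 via (20.885,22.105): [(17.1582, 29.2471) (0, 20.1769) (0, 0) (1.7394, 0) (22.1335, 19.7125)]  |A|=344.7977
5. ⊥bis P7·P3 via (11.045,24.35): [(19.0914, 25.5423) (6.6673, 23.7013) (0, 20.1769) (0, 0) (1.7394, 0) (22.1335, 19.7125)]  |A|=320.0039
6. ⊥bis P7·P4 via (6.99,20.485): [(19.0914, 25.5423) (9.0955, 24.0611) (0, 8.6125) (0, 0) (1.7394, 0) (22.1335, 19.7125)]  |A|=264.3328
7. ⊥bis P7·P5 via (22.01,16.28): [(19.0914, 25.5423) (9.0955, 24.0611) (0, 8.6125) (0, 0) (1.7394, 0) (22.1335, 19.7125)]  |A|=264.3328
8. ⊥bis P7·P6 via (7.675,14.32): [(19.0914, 25.5423) (9.0955, 24.0611) (5.2936, 17.6037) (11.3342, 9.2742) (22.1335, 19.7125)]  |A|=158.2555
9. ⊥bis P7·P8 via (11.375,10.445): [(19.0914, 25.5423) (9.0955, 24.0611) (5.2936, 17.6037) (10.4177, 10.5379) (12.4387, 10.3417) (22.1335, 19.7125)]  |A|=157.0684
10. canonical 6-gon: [(19.0914, 25.5423) (9.0955, 24.0611) (5.2936, 17.6037) (10.4177, 10.5379) (12.4387, 10.3417) (22.1335, 19.7125)]
11. shoelace: 157.0684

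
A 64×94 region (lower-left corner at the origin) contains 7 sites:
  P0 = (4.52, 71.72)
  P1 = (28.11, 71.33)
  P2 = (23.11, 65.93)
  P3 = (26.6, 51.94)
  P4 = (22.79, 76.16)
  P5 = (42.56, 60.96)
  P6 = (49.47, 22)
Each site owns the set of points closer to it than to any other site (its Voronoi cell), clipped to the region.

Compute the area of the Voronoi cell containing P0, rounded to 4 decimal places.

Area of P0's cell: 507.9667

1. box [0,64]×[0,94]: [(0, 0) (64, 0) (64, 94) (0, 94)]
2. ⊥bis P0·P1 via (16.315,71.525): [(0, 0) (15.1325, 0) (16.6866, 94) (0, 94)]  |A|=1495.497
3. ⊥bis P0·P2 via (13.815,68.825): [(0, 24.4691) (16.408, 77.1504) (16.6866, 94) (0, 94)]  |A|=711.013
4. ⊥bis P0·P3 via (15.56,61.83): [(0, 44.4607) (9.5451, 55.1157) (16.408, 77.1504) (16.6866, 94) (0, 94)]  |A|=615.6015
5. ⊥bis P0·P4 via (13.655,73.94): [(0, 44.4607) (9.5451, 55.1157) (14.4234, 70.7783) (8.78, 94) (0, 94)]  |A|=507.9667
6. ⊥bis P0·P5 via (23.54,66.34): [(0, 44.4607) (9.5451, 55.1157) (14.4234, 70.7783) (8.78, 94) (0, 94)]  |A|=507.9667
7. ⊥bis P0·P6 via (26.995,46.86): [(0, 44.4607) (9.5451, 55.1157) (14.4234, 70.7783) (8.78, 94) (0, 94)]  |A|=507.9667
8. canonical 5-gon: [(0, 44.4607) (9.5451, 55.1157) (14.4234, 70.7783) (8.78, 94) (0, 94)]
9. shoelace: 507.9667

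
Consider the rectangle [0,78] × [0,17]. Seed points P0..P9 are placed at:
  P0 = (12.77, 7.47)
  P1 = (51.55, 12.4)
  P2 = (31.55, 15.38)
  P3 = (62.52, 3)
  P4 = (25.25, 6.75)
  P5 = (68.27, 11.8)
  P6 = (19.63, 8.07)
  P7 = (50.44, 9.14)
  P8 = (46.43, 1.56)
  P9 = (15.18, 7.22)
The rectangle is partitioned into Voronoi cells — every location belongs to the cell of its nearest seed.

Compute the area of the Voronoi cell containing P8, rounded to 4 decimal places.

1. box [0,78]×[0,17]: [(0, 0) (78, 0) (78, 17) (0, 17)]
2. ⊥bis P8·P0 via (29.6,4.515): [(28.8073, 0) (78, 0) (78, 17) (31.7921, 17)]  |A|=810.9054
3. ⊥bis P8·P1 via (48.99,6.98): [(31.4845, 15.2483) (28.8073, 0) (63.768, 0)]  |A|=266.545
4. ⊥bis P8·P2 via (38.99,8.47): [(41.0773, 10.7174) (31.1234, 0) (63.768, 0)]  |A|=174.9322
5. ⊥bis P8·P3 via (54.475,2.28): [(54.2779, 4.4824) (41.0773, 10.7174) (31.1234, 0) (54.6791, 0)]  |A|=154.5621
6. ⊥bis P8·P4 via (35.84,4.155): [(54.2779, 4.4824) (41.0773, 10.7174) (36.1474, 5.4093) (34.8218, 0) (54.6791, 0)]  |A|=144.559
7. ⊥bis P8·P5 via (57.35,6.68): [(54.2779, 4.4824) (41.0773, 10.7174) (36.1474, 5.4093) (34.8218, 0) (54.6791, 0)]  |A|=144.559
8. ⊥bis P8·P6 via (33.03,4.815): [(54.2779, 4.4824) (41.0773, 10.7174) (36.1474, 5.4093) (34.8218, 0) (54.6791, 0)]  |A|=144.559
9. ⊥bis P8·P7 via (48.435,5.35): [(54.4868, 2.1485) (40.1587, 9.7284) (36.1474, 5.4093) (34.8218, 0) (54.6791, 0)]  |A|=119.2388
10. ⊥bis P8·P9 via (30.805,4.39): [(54.4868, 2.1485) (40.1587, 9.7284) (36.1474, 5.4093) (34.8218, 0) (54.6791, 0)]  |A|=119.2388
11. canonical 5-gon: [(54.4868, 2.1485) (40.1587, 9.7284) (36.1474, 5.4093) (34.8218, 0) (54.6791, 0)]
12. shoelace: 119.2388

Area of P8's cell: 119.2388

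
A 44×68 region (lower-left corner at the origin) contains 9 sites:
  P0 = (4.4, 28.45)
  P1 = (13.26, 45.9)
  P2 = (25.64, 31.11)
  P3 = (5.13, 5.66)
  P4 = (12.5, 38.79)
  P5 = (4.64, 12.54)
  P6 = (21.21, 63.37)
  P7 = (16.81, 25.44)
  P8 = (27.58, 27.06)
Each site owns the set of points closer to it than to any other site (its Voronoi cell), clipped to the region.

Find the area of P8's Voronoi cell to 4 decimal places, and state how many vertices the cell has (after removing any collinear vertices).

Area of P8's cell: 629.1748 (5 vertices)

1. box [0,44]×[0,68]: [(0, 0) (44, 0) (44, 68) (0, 68)]
2. ⊥bis P8·P0 via (15.99,27.755): [(14.3257, 0) (44, 0) (44, 68) (18.4033, 68)]  |A|=1879.2151
3. ⊥bis P8·P1 via (20.42,36.48): [(16.3266, 33.3687) (14.3257, 0) (44, 0) (44, 54.4028)]  |A|=1247.8515
4. ⊥bis P8·P2 via (26.61,29.085): [(15.758, 23.8868) (14.3257, 0) (44, 0) (44, 37.415)]  |A|=882.749
5. ⊥bis P8·P3 via (16.355,16.36): [(15.758, 23.8868) (15.3687, 17.3947) (31.9498, 0) (44, 0) (44, 37.415)]  |A|=729.4658
6. ⊥bis P8·P4 via (20.04,32.925): [(15.758, 23.8868) (15.3687, 17.3947) (31.9498, 0) (44, 0) (44, 37.415)]  |A|=729.4658
7. ⊥bis P8·P5 via (16.11,19.8): [(15.758, 23.8868) (15.5646, 20.6616) (22.1063, 10.3265) (31.9498, 0) (44, 0) (44, 37.415)]  |A|=717.7678
8. ⊥bis P8·P6 via (24.395,45.215): [(15.758, 23.8868) (15.5646, 20.6616) (22.1063, 10.3265) (31.9498, 0) (44, 0) (44, 37.415)]  |A|=717.7678
9. ⊥bis P8·P7 via (22.195,26.25): [(22.094, 26.9218) (25.0556, 7.2325) (31.9498, 0) (44, 0) (44, 37.415)]  |A|=629.1748
10. canonical 5-gon: [(22.094, 26.9218) (25.0556, 7.2325) (31.9498, 0) (44, 0) (44, 37.415)]
11. shoelace: 629.1748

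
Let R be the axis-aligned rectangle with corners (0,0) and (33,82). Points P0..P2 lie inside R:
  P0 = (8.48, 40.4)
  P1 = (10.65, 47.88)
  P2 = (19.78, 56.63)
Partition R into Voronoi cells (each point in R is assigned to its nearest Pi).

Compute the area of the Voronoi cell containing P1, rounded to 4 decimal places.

1. box [0,33]×[0,82]: [(0, 0) (33, 0) (33, 82) (0, 82)]
2. ⊥bis P1·P0 via (9.565,44.14): [(0, 46.9149) (33, 37.3413) (33, 82) (0, 82)]  |A|=1315.7724
3. ⊥bis P1·P2 via (15.215,52.255): [(0, 68.1308) (0, 46.9149) (28.1631, 38.7446)]  |A|=298.7529
4. canonical 3-gon: [(0, 68.1308) (0, 46.9149) (28.1631, 38.7446)]
5. shoelace: 298.7529

Area of P1's cell: 298.7529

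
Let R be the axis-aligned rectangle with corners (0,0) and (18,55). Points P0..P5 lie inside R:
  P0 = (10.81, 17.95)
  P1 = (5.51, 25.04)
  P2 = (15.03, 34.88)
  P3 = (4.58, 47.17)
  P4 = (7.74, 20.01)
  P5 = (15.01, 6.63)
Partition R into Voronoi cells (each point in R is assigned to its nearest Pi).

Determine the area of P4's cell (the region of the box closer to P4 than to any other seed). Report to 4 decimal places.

Area of P4's cell: 97.3740

1. box [0,18]×[0,55]: [(0, 0) (18, 0) (18, 55) (0, 55)]
2. ⊥bis P4·P0 via (9.275,18.98): [(0, 5.1575) (18, 31.9828) (18, 55) (0, 55)]  |A|=655.7369
3. ⊥bis P4·P1 via (6.625,22.525): [(0, 19.5879) (0, 5.1575) (13.7832, 25.6985)]  |A|=99.4479
4. ⊥bis P4·P2 via (11.385,27.445): [(0, 19.5879) (0, 5.1575) (13.7832, 25.6985)]  |A|=99.4479
5. ⊥bis P4·P3 via (6.16,33.59): [(0, 19.5879) (0, 5.1575) (13.7832, 25.6985)]  |A|=99.4479
6. ⊥bis P4·P5 via (11.375,13.32): [(0, 19.5879) (0, 7.1394) (2.0929, 8.2766) (13.7832, 25.6985)]  |A|=97.374
7. canonical 4-gon: [(0, 19.5879) (0, 7.1394) (2.0929, 8.2766) (13.7832, 25.6985)]
8. shoelace: 97.374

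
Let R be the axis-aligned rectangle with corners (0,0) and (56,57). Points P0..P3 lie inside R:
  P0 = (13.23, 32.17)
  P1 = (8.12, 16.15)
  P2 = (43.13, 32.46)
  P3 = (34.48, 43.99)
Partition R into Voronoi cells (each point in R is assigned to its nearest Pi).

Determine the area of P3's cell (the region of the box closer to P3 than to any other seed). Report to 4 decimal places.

1. box [0,56]×[0,57]: [(0, 0) (56, 0) (56, 57) (0, 57)]
2. ⊥bis P3·P0 via (23.855,38.08): [(45.0364, 0) (56, 0) (56, 57) (13.331, 57)]  |A|=1528.5272
3. ⊥bis P3·P1 via (21.3,30.07): [(36.1108, 16.0466) (53.0583, 0) (56, 0) (56, 57) (13.331, 57)]  |A|=1464.1654
4. ⊥bis P3·P2 via (38.805,38.225): [(28.1998, 30.2688) (56, 51.125) (56, 57) (13.331, 57)]  |A|=651.9589
5. canonical 4-gon: [(28.1998, 30.2688) (56, 51.125) (56, 57) (13.331, 57)]
6. shoelace: 651.9589

Area of P3's cell: 651.9589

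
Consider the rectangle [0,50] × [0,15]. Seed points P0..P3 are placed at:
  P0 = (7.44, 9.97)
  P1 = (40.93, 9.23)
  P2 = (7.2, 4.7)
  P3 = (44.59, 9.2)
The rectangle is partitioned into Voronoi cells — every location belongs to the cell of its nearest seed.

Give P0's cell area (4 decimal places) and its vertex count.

1. box [0,50]×[0,15]: [(0, 0) (50, 0) (50, 15) (0, 15)]
2. ⊥bis P0·P1 via (24.185,9.6): [(0, 0) (23.9729, 0) (24.3043, 15) (0, 15)]  |A|=362.079
3. ⊥bis P0·P2 via (7.32,7.335): [(0, 7.6684) (24.118, 6.57) (24.3043, 15) (0, 15)]  |A|=190.8551
4. ⊥bis P0·P3 via (26.015,9.585): [(0, 7.6684) (24.118, 6.57) (24.3043, 15) (0, 15)]  |A|=190.8551
5. canonical 4-gon: [(0, 7.6684) (24.118, 6.57) (24.3043, 15) (0, 15)]
6. shoelace: 190.8551

Area of P0's cell: 190.8551 (4 vertices)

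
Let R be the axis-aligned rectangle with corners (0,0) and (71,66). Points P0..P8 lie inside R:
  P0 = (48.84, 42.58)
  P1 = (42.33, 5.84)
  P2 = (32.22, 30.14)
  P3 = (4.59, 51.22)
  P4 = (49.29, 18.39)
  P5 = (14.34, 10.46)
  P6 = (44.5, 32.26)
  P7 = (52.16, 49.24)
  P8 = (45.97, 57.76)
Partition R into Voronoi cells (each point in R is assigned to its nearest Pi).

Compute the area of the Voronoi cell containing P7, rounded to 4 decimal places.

Area of P7's cell: 456.6653

1. box [0,71]×[0,66]: [(0, 0) (71, 0) (71, 66) (0, 66)]
2. ⊥bis P7·P0 via (50.5,45.91): [(71, 35.6908) (71, 66) (10.199, 66)]  |A|=921.4158
3. ⊥bis P7·P1 via (47.245,27.54): [(71, 35.6908) (71, 66) (10.199, 66)]  |A|=921.4158
4. ⊥bis P7·P2 via (42.19,39.69): [(23.1929, 59.5225) (71, 35.6908) (71, 66) (16.9883, 66)]  |A|=899.4268
5. ⊥bis P7·P3 via (28.375,50.23): [(28.6486, 56.8029) (71, 35.6908) (71, 66) (29.0314, 66)]  |A|=834.814
6. ⊥bis P7·P4 via (50.725,33.815): [(28.6486, 56.8029) (71, 35.6908) (71, 66) (29.0314, 66)]  |A|=834.814
7. ⊥bis P7·P5 via (33.25,29.85): [(28.6486, 56.8029) (71, 35.6908) (71, 66) (29.0314, 66)]  |A|=834.814
8. ⊥bis P7·P6 via (48.33,40.75): [(28.6486, 56.8029) (71, 35.6908) (71, 66) (29.0314, 66)]  |A|=834.814
9. ⊥bis P7·P8 via (49.065,53.5): [(43.4531, 49.4228) (71, 35.6908) (71, 66) (66.2702, 66)]  |A|=456.6653
10. canonical 4-gon: [(43.4531, 49.4228) (71, 35.6908) (71, 66) (66.2702, 66)]
11. shoelace: 456.6653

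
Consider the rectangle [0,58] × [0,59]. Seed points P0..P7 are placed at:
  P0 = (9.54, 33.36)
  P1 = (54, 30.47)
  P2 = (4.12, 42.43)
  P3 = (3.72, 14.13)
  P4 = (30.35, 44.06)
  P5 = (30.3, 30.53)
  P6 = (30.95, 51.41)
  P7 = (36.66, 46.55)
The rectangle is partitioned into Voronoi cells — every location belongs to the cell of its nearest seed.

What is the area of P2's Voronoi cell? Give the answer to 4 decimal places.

1. box [0,58]×[0,59]: [(0, 0) (58, 0) (58, 59) (0, 59)]
2. ⊥bis P2·P0 via (6.83,37.895): [(0, 33.8136) (42.1478, 59) (0, 59)]  |A|=530.7761
3. ⊥bis P2·P1 via (29.06,36.45): [(0, 33.8136) (33.1823, 53.6425) (34.4669, 59) (0, 59)]  |A|=510.201
4. ⊥bis P2·P3 via (3.92,28.28): [(0, 33.8136) (33.1823, 53.6425) (34.4669, 59) (0, 59)]  |A|=510.201
5. ⊥bis P2·P4 via (17.235,43.245): [(0, 33.8136) (17.183, 44.0817) (16.2559, 59) (0, 59)]  |A|=337.6449
6. ⊥bis P2·P5 via (17.21,36.48): [(0, 33.8136) (17.183, 44.0817) (16.2559, 59) (0, 59)]  |A|=337.6449
7. ⊥bis P2·P6 via (17.535,46.92): [(0, 33.8136) (17.183, 44.0817) (16.8862, 48.8586) (13.4918, 59) (0, 59)]  |A|=323.6289
8. ⊥bis P2·P7 via (20.39,44.49): [(0, 33.8136) (17.183, 44.0817) (16.8862, 48.8586) (13.4918, 59) (0, 59)]  |A|=323.6289
9. canonical 5-gon: [(0, 33.8136) (17.183, 44.0817) (16.8862, 48.8586) (13.4918, 59) (0, 59)]
10. shoelace: 323.6289

Area of P2's cell: 323.6289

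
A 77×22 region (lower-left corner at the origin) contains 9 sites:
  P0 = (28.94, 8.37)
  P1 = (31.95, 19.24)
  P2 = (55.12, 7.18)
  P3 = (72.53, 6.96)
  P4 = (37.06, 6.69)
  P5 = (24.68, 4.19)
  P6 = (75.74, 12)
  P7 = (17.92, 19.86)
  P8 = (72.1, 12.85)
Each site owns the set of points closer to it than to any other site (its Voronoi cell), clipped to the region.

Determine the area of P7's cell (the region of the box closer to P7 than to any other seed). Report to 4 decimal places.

1. box [0,77]×[0,22]: [(0, 0) (77, 0) (77, 22) (0, 22)]
2. ⊥bis P7·P0 via (23.43,14.115): [(0, 0) (8.713, 0) (31.6513, 22) (0, 22)]  |A|=444.0072
3. ⊥bis P7·P1 via (24.935,19.55): [(0, 0) (8.713, 0) (24.7508, 15.3818) (25.0433, 22) (0, 22)]  |A|=422.1405
4. ⊥bis P7·P2 via (36.52,13.52): [(0, 0) (8.713, 0) (24.7508, 15.3818) (25.0433, 22) (0, 22)]  |A|=422.1405
5. ⊥bis P7·P3 via (45.225,13.41): [(0, 0) (8.713, 0) (24.7508, 15.3818) (25.0433, 22) (0, 22)]  |A|=422.1405
6. ⊥bis P7·P4 via (27.49,13.275): [(0, 0) (8.713, 0) (24.7508, 15.3818) (25.0433, 22) (0, 22)]  |A|=422.1405
7. ⊥bis P7·P5 via (21.3,12.025): [(0, 2.8362) (21.2107, 11.9865) (24.7508, 15.3818) (25.0433, 22) (0, 22)]  |A|=339.8422
8. ⊥bis P7·P6 via (46.83,15.93): [(0, 2.8362) (21.2107, 11.9865) (24.7508, 15.3818) (25.0433, 22) (0, 22)]  |A|=339.8422
9. ⊥bis P7·P8 via (45.01,16.355): [(0, 2.8362) (21.2107, 11.9865) (24.7508, 15.3818) (25.0433, 22) (0, 22)]  |A|=339.8422
10. canonical 5-gon: [(0, 2.8362) (21.2107, 11.9865) (24.7508, 15.3818) (25.0433, 22) (0, 22)]
11. shoelace: 339.8422

Area of P7's cell: 339.8422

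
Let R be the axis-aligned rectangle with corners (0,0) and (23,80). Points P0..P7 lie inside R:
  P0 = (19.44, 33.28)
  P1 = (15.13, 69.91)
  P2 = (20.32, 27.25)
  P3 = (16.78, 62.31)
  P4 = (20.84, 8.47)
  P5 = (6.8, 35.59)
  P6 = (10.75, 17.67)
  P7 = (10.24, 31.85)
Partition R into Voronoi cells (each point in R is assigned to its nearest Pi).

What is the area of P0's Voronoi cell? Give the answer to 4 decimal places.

1. box [0,23]×[0,80]: [(0, 0) (23, 0) (23, 80) (0, 80)]
2. ⊥bis P0·P1 via (17.285,51.595): [(0, 49.5612) (0, 0) (23, 0) (23, 52.2674)]  |A|=1171.0293
3. ⊥bis P0·P2 via (19.88,30.265): [(0, 49.5612) (0, 27.3638) (23, 30.7203) (23, 52.2674)]  |A|=503.0622
4. ⊥bis P0·P3 via (18.11,47.795): [(0, 46.1356) (0, 27.3638) (23, 30.7203) (23, 48.2431)]  |A|=417.3875
5. ⊥bis P0·P4 via (20.14,20.875): [(0, 46.1356) (0, 27.3638) (23, 30.7203) (23, 48.2431)]  |A|=417.3875
6. ⊥bis P0·P5 via (13.12,34.435): [(15.5182, 47.5575) (12.1518, 29.1372) (23, 30.7203) (23, 48.2431)]  |A|=162.8
7. ⊥bis P0·P6 via (15.095,25.475): [(15.5182, 47.5575) (12.1518, 29.1372) (23, 30.7203) (23, 48.2431)]  |A|=162.8
8. ⊥bis P0·P7 via (14.84,32.565): [(15.5182, 47.5575) (13.8924, 38.6615) (15.3014, 29.5968) (23, 30.7203) (23, 48.2431)]  |A|=148.2014
9. canonical 5-gon: [(15.5182, 47.5575) (13.8924, 38.6615) (15.3014, 29.5968) (23, 30.7203) (23, 48.2431)]
10. shoelace: 148.2014

Area of P0's cell: 148.2014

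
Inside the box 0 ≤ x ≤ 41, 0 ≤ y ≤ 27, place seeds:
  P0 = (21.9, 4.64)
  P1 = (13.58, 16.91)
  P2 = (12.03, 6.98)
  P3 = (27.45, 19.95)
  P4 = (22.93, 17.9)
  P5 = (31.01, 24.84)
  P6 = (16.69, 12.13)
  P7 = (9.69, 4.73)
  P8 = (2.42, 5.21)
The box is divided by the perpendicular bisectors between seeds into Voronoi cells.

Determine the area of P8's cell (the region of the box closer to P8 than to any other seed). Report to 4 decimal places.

1. box [0,41]×[0,27]: [(0, 0) (41, 0) (41, 27) (0, 27)]
2. ⊥bis P8·P0 via (12.16,4.925): [(0, 0) (12.0159, 0) (12.8059, 27) (0, 27)]  |A|=335.0946
3. ⊥bis P8·P1 via (8,11.06): [(0, 18.6908) (0, 0) (12.0159, 0) (12.2217, 7.0332)]  |A|=156.4712
4. ⊥bis P8·P2 via (7.225,6.095): [(5.9505, 13.0149) (0, 18.6908) (0, 0) (8.3476, 0)]  |A|=109.9311
5. ⊥bis P8·P3 via (14.935,12.58): [(5.9505, 13.0149) (0, 18.6908) (0, 0) (8.3476, 0)]  |A|=109.9311
6. ⊥bis P8·P4 via (12.675,11.555): [(5.9505, 13.0149) (0, 18.6908) (0, 0) (8.3476, 0)]  |A|=109.9311
7. ⊥bis P8·P5 via (16.715,15.025): [(5.9505, 13.0149) (0, 18.6908) (0, 0) (8.3476, 0)]  |A|=109.9311
8. ⊥bis P8·P6 via (9.555,8.67): [(5.9505, 13.0149) (0, 18.6908) (0, 0) (8.3476, 0)]  |A|=109.9311
9. ⊥bis P8·P7 via (6.055,4.97): [(6.4184, 10.4742) (5.9505, 13.0149) (0, 18.6908) (0, 0) (5.7269, 0)]  |A|=96.206
10. canonical 5-gon: [(6.4184, 10.4742) (5.9505, 13.0149) (0, 18.6908) (0, 0) (5.7269, 0)]
11. shoelace: 96.206

Area of P8's cell: 96.2060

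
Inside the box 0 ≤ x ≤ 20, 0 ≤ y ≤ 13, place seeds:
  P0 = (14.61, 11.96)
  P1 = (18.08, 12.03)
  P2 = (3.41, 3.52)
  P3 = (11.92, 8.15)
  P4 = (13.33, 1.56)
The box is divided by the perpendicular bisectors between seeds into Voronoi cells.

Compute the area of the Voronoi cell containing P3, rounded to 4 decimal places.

1. box [0,20]×[0,13]: [(0, 0) (20, 0) (20, 13) (0, 13)]
2. ⊥bis P3·P0 via (13.265,10.055): [(0, 0) (20, 0) (20, 5.2998) (9.0938, 13) (0, 13)]  |A|=218.0104
3. ⊥bis P3·P1 via (15,10.09): [(0, 0) (20, 0) (20, 2.1519) (16.4292, 7.821) (9.0938, 13) (0, 13)]  |A|=212.39
4. ⊥bis P3·P2 via (7.665,5.835): [(10.8396, 0) (20, 0) (20, 2.1519) (16.4292, 7.821) (9.0938, 13) (3.7668, 13)]  |A|=117.4484
5. ⊥bis P3·P4 via (12.625,4.855): [(8.6598, 4.0066) (17.6237, 5.9245) (16.4292, 7.821) (9.0938, 13) (3.7668, 13)]  |A|=67.7084
6. canonical 5-gon: [(8.6598, 4.0066) (17.6237, 5.9245) (16.4292, 7.821) (9.0938, 13) (3.7668, 13)]
7. shoelace: 67.7084

Area of P3's cell: 67.7084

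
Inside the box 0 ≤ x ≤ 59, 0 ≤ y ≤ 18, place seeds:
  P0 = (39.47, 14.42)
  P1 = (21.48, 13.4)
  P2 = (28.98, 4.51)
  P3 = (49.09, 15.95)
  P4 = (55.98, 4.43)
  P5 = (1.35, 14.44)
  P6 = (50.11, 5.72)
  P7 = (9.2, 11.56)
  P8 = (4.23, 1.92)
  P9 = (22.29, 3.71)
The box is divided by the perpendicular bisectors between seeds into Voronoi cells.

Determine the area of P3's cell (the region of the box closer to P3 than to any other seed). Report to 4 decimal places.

Area of P3's cell: 96.0049

1. box [0,59]×[0,18]: [(0, 0) (59, 0) (59, 18) (0, 18)]
2. ⊥bis P3·P0 via (44.28,15.185): [(46.6951, 0) (59, 0) (59, 18) (43.8323, 18)]  |A|=247.2537
3. ⊥bis P3·P1 via (35.285,14.675): [(46.6951, 0) (59, 0) (59, 18) (43.8323, 18)]  |A|=247.2537
4. ⊥bis P3·P2 via (39.035,10.23): [(46.6951, 0) (59, 0) (59, 18) (43.8323, 18)]  |A|=247.2537
5. ⊥bis P3·P4 via (52.535,10.19): [(45.7224, 6.1155) (59, 14.0567) (59, 18) (43.8323, 18)]  |A|=116.3095
6. ⊥bis P3·P5 via (25.22,15.195): [(45.7224, 6.1155) (59, 14.0567) (59, 18) (43.8323, 18)]  |A|=116.3095
7. ⊥bis P3·P6 via (49.6,10.835): [(45.0441, 10.3807) (54.4164, 11.3152) (59, 14.0567) (59, 18) (43.8323, 18)]  |A|=96.0049
8. ⊥bis P3·P7 via (29.145,13.755): [(45.0441, 10.3807) (54.4164, 11.3152) (59, 14.0567) (59, 18) (43.8323, 18)]  |A|=96.0049
9. ⊥bis P3·P8 via (26.66,8.935): [(45.0441, 10.3807) (54.4164, 11.3152) (59, 14.0567) (59, 18) (43.8323, 18)]  |A|=96.0049
10. ⊥bis P3·P9 via (35.69,9.83): [(45.0441, 10.3807) (54.4164, 11.3152) (59, 14.0567) (59, 18) (43.8323, 18)]  |A|=96.0049
11. canonical 5-gon: [(45.0441, 10.3807) (54.4164, 11.3152) (59, 14.0567) (59, 18) (43.8323, 18)]
12. shoelace: 96.0049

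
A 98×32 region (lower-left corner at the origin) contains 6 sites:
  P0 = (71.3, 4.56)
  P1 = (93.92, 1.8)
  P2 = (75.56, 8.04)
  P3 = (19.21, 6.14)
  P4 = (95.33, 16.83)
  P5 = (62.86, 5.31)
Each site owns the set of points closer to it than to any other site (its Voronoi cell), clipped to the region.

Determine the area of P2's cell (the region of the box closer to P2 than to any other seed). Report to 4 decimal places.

Area of P2's cell: 440.8489

1. box [0,98]×[0,32]: [(0, 0) (98, 0) (98, 32) (0, 32)]
2. ⊥bis P2·P0 via (73.43,6.3): [(78.5765, 0) (98, 0) (98, 32) (52.4356, 32)]  |A|=1039.8062
3. ⊥bis P2·P1 via (84.74,4.92): [(78.5765, 0) (83.0678, 0) (93.9437, 32) (52.4356, 32)]  |A|=735.9902
4. ⊥bis P2·P3 via (47.385,7.09): [(78.5765, 0) (83.0678, 0) (93.9437, 32) (52.4356, 32)]  |A|=735.9902
5. ⊥bis P2·P4 via (85.445,12.435): [(78.5765, 0) (83.0678, 0) (86.493, 10.0779) (76.7461, 32) (52.4356, 32)]  |A|=547.4873
6. ⊥bis P2·P5 via (69.21,6.675): [(67.8124, 13.1767) (78.5765, 0) (83.0678, 0) (86.493, 10.0779) (76.7461, 32) (63.7661, 32)]  |A|=440.8489
7. canonical 6-gon: [(67.8124, 13.1767) (78.5765, 0) (83.0678, 0) (86.493, 10.0779) (76.7461, 32) (63.7661, 32)]
8. shoelace: 440.8489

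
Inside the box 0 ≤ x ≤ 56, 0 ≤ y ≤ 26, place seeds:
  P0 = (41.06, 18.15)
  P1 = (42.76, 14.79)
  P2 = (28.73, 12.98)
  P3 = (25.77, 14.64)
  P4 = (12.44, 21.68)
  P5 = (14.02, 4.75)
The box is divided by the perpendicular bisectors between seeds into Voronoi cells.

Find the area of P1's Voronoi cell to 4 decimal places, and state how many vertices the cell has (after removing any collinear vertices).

1. box [0,56]×[0,26]: [(0, 0) (56, 0) (56, 26) (0, 26)]
2. ⊥bis P1·P0 via (41.91,16.47): [(9.3575, 0) (56, 0) (56, 23.5989)]  |A|=550.3548
3. ⊥bis P1·P2 via (35.745,13.885): [(35.8097, 13.3835) (37.5363, 0) (56, 0) (56, 23.5989)]  |A|=361.789
4. ⊥bis P1·P3 via (34.265,14.715): [(35.8097, 13.3835) (37.5363, 0) (56, 0) (56, 23.5989)]  |A|=361.789
5. ⊥bis P1·P4 via (27.6,18.235): [(35.8097, 13.3835) (37.5363, 0) (56, 0) (56, 23.5989)]  |A|=361.789
6. ⊥bis P1·P5 via (28.39,9.77): [(35.8097, 13.3835) (37.5363, 0) (56, 0) (56, 23.5989)]  |A|=361.789
7. canonical 4-gon: [(35.8097, 13.3835) (37.5363, 0) (56, 0) (56, 23.5989)]
8. shoelace: 361.789

Area of P1's cell: 361.7890 (4 vertices)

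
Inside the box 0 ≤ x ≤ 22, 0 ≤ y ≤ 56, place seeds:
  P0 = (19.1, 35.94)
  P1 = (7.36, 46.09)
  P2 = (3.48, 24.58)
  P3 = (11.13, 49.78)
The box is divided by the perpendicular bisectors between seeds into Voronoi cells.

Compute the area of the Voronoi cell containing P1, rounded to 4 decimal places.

1. box [0,22]×[0,56]: [(0, 0) (22, 0) (22, 56) (0, 56)]
2. ⊥bis P1·P0 via (13.23,41.015): [(0, 25.7125) (22, 51.1588) (22, 56) (0, 56)]  |A|=386.4153
3. ⊥bis P1·P2 via (5.42,35.335): [(0, 36.3127) (7.9281, 34.8826) (22, 51.1588) (22, 56) (0, 56)]  |A|=344.3956
4. ⊥bis P1·P3 via (9.245,47.935): [(0, 36.3127) (7.9281, 34.8826) (14.5377, 42.5276) (1.3511, 56) (0, 56)]  |A|=187.2371
5. canonical 5-gon: [(0, 36.3127) (7.9281, 34.8826) (14.5377, 42.5276) (1.3511, 56) (0, 56)]
6. shoelace: 187.2371

Area of P1's cell: 187.2371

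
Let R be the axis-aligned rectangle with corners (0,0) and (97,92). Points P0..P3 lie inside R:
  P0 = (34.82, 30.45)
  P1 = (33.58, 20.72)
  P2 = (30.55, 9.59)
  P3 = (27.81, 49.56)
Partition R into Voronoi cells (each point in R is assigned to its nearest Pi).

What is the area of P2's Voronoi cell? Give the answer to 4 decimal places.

Area of P2's cell: 1047.7244

1. box [0,97]×[0,92]: [(0, 0) (97, 0) (97, 92) (0, 92)]
2. ⊥bis P2·P0 via (32.685,20.02): [(0, 26.7106) (0, 0) (97, 0) (97, 6.8548)]  |A|=1627.922
3. ⊥bis P2·P1 via (32.065,15.155): [(0, 23.8843) (0, 0) (87.7334, 0)]  |A|=1047.7244
4. ⊥bis P2·P3 via (29.18,29.575): [(0, 23.8843) (0, 0) (87.7334, 0)]  |A|=1047.7244
5. canonical 3-gon: [(0, 23.8843) (0, 0) (87.7334, 0)]
6. shoelace: 1047.7244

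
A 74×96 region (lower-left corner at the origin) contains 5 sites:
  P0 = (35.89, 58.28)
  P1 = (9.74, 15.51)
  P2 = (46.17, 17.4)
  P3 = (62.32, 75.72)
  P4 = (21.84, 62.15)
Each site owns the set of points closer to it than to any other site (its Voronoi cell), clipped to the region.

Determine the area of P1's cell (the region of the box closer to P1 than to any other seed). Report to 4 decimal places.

Area of P1's cell: 1092.4004

1. box [0,74]×[0,96]: [(0, 0) (74, 0) (74, 96) (0, 96)]
2. ⊥bis P1·P0 via (22.815,36.895): [(0, 50.8443) (0, 0) (74, 0) (74, 5.6)]  |A|=2088.4392
3. ⊥bis P1·P2 via (27.955,16.455): [(27.0282, 34.319) (0, 50.8443) (0, 0) (28.8087, 0)]  |A|=1181.4582
4. ⊥bis P1·P3 via (36.03,45.615): [(27.0282, 34.319) (0, 50.8443) (0, 0) (28.8087, 0)]  |A|=1181.4582
5. ⊥bis P1·P4 via (15.79,38.83): [(27.0282, 34.319) (22.4954, 37.0904) (0, 42.9265) (0, 0) (28.8087, 0)]  |A|=1092.4004
6. canonical 5-gon: [(27.0282, 34.319) (22.4954, 37.0904) (0, 42.9265) (0, 0) (28.8087, 0)]
7. shoelace: 1092.4004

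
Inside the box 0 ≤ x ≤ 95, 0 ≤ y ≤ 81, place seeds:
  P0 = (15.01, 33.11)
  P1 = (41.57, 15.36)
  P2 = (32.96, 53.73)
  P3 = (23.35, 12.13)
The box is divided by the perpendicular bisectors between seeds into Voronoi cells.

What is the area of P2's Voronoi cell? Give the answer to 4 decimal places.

1. box [0,95]×[0,81]: [(0, 0) (95, 0) (95, 81) (0, 81)]
2. ⊥bis P2·P0 via (23.985,43.42): [(0, 64.2993) (73.8636, 0) (95, 0) (95, 81) (0, 81)]  |A|=5320.3127
3. ⊥bis P2·P1 via (37.265,34.545): [(0, 64.2993) (34.8123, 33.9946) (95, 47.5004) (95, 81) (0, 81)]  |A|=3531.5816
4. ⊥bis P2·P3 via (28.155,32.93): [(0, 64.2993) (34.8123, 33.9946) (95, 47.5004) (95, 81) (0, 81)]  |A|=3531.5816
5. canonical 5-gon: [(0, 64.2993) (34.8123, 33.9946) (95, 47.5004) (95, 81) (0, 81)]
6. shoelace: 3531.5816

Area of P2's cell: 3531.5816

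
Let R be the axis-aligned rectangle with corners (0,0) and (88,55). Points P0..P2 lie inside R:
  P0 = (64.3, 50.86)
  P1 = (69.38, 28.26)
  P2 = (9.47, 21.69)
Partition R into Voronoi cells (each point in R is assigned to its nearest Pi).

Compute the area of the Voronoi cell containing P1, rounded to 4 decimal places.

1. box [0,88]×[0,55]: [(0, 0) (88, 0) (88, 55) (0, 55)]
2. ⊥bis P1·P0 via (66.84,39.56): [(0, 24.5358) (0, 0) (88, 0) (88, 44.3163)]  |A|=3029.4927
3. ⊥bis P1·P2 via (39.425,24.975): [(38.5236, 33.1951) (42.1639, 0) (88, 0) (88, 44.3163)]  |A|=1857.0737
4. canonical 4-gon: [(38.5236, 33.1951) (42.1639, 0) (88, 0) (88, 44.3163)]
5. shoelace: 1857.0737

Area of P1's cell: 1857.0737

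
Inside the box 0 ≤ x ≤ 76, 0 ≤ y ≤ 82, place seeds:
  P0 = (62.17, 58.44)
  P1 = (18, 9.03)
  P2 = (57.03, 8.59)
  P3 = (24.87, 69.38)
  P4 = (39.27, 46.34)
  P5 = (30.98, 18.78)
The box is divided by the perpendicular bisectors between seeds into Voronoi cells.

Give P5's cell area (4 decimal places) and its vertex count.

Area of P5's cell: 808.0953 (5 vertices)

1. box [0,76]×[0,82]: [(0, 0) (76, 0) (76, 82) (0, 82)]
2. ⊥bis P5·P0 via (46.575,38.61): [(0, 75.2382) (0, 0) (76, 0) (76, 15.4692)]  |A|=3446.8795
3. ⊥bis P5·P1 via (24.49,13.905): [(0, 75.2382) (0, 46.5081) (34.9348, 0) (76, 0) (76, 15.4692)]  |A|=2634.5035
4. ⊥bis P5·P2 via (44.005,13.685): [(52.0658, 34.2918) (0, 75.2382) (0, 46.5081) (34.9348, 0) (38.6518, 0)]  |A|=1809.0136
5. ⊥bis P5·P3 via (27.925,44.08): [(52.0658, 34.2918) (38.063, 45.3042) (3.9944, 41.1904) (34.9348, 0) (38.6518, 0)]  |A|=1163.4376
6. ⊥bis P5·P4 via (35.125,32.56): [(49.6762, 28.183) (5.7348, 41.4005) (3.9944, 41.1904) (34.9348, 0) (38.6518, 0)]  |A|=808.0953
7. canonical 5-gon: [(49.6762, 28.183) (5.7348, 41.4005) (3.9944, 41.1904) (34.9348, 0) (38.6518, 0)]
8. shoelace: 808.0953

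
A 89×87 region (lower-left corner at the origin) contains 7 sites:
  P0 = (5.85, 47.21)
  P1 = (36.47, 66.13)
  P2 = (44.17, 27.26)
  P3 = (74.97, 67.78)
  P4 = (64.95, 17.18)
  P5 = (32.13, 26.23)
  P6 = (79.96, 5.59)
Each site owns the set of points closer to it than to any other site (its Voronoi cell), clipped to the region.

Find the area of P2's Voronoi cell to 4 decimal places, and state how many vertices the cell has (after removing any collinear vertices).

1. box [0,89]×[0,87]: [(0, 0) (89, 0) (89, 87) (0, 87)]
2. ⊥bis P2·P0 via (25.01,37.235): [(5.6249, 0) (89, 0) (89, 87) (50.9184, 87)]  |A|=5283.3657
3. ⊥bis P2·P1 via (40.32,46.695): [(28.7408, 44.4012) (5.6249, 0) (89, 0) (89, 56.3383)]  |A|=3548.4284
4. ⊥bis P2·P3 via (59.57,47.52): [(56.4513, 49.8906) (28.7408, 44.4012) (5.6249, 0) (89, 0) (89, 25.1497)]  |A|=3040.8546
5. ⊥bis P2·P4 via (54.56,22.22): [(64.8761, 43.4867) (56.4513, 49.8906) (28.7408, 44.4012) (5.6249, 0) (43.7815, 0)]  |A|=1754.2973
6. ⊥bis P2·P5 via (38.15,26.745): [(64.8761, 43.4867) (56.4513, 49.8906) (36.5079, 45.9398) (40.438, 0) (43.7815, 0)]  |A|=799.9925
7. ⊥bis P2·P6 via (62.065,16.425): [(64.8761, 43.4867) (56.4513, 49.8906) (36.5079, 45.9398) (40.438, 0) (43.7815, 0)]  |A|=799.9925
8. canonical 5-gon: [(64.8761, 43.4867) (56.4513, 49.8906) (36.5079, 45.9398) (40.438, 0) (43.7815, 0)]
9. shoelace: 799.9925

Area of P2's cell: 799.9925 (5 vertices)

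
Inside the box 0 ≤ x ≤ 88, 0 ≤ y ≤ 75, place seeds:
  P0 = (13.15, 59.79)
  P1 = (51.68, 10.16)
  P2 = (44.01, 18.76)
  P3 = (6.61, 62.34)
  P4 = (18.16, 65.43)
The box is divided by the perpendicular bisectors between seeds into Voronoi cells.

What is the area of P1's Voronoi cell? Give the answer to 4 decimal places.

1. box [0,88]×[0,75]: [(0, 0) (88, 0) (88, 75) (0, 75)]
2. ⊥bis P1·P0 via (32.415,34.975): [(0, 9.8098) (0, 0) (88, 0) (88, 75) (83.9707, 75)]  |A|=3862.966
3. ⊥bis P1·P2 via (47.845,14.46): [(31.6317, 0) (88, 0) (88, 50.2727)]  |A|=1416.8921
4. ⊥bis P1·P3 via (29.145,36.25): [(31.6317, 0) (88, 0) (88, 50.2727)]  |A|=1416.8921
5. ⊥bis P1·P4 via (34.92,37.795): [(31.6317, 0) (88, 0) (88, 50.2727)]  |A|=1416.8921
6. canonical 3-gon: [(31.6317, 0) (88, 0) (88, 50.2727)]
7. shoelace: 1416.8921

Area of P1's cell: 1416.8921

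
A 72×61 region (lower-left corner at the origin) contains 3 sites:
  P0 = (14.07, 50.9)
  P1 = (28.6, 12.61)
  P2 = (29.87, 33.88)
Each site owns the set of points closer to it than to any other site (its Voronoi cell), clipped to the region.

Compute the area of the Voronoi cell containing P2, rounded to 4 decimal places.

Area of P2's cell: 1932.5446

1. box [0,72]×[0,61]: [(0, 0) (72, 0) (72, 61) (0, 61)]
2. ⊥bis P2·P0 via (21.97,42.39): [(0, 21.9948) (0, 0) (72, 0) (72, 61) (42.017, 61)]  |A|=3572.5601
3. ⊥bis P2·P1 via (29.235,23.245): [(3.0321, 24.8095) (72, 20.6916) (72, 61) (42.017, 61)]  |A|=1932.5446
4. canonical 4-gon: [(3.0321, 24.8095) (72, 20.6916) (72, 61) (42.017, 61)]
5. shoelace: 1932.5446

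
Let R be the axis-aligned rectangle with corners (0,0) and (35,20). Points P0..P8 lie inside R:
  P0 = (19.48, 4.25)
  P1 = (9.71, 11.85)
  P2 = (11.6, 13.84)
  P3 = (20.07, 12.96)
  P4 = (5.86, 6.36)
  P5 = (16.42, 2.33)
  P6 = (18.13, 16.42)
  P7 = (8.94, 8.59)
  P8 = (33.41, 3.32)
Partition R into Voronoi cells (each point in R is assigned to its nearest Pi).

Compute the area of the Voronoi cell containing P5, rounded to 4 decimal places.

1. box [0,35]×[0,20]: [(0, 0) (35, 0) (35, 20) (0, 20)]
2. ⊥bis P5·P0 via (17.95,3.29): [(0, 0) (20.0143, 0) (7.4653, 20) (0, 20)]  |A|=274.7961
3. ⊥bis P5·P1 via (13.065,7.09): [(3.0059, 0) (20.0143, 0) (14.7989, 8.3121)]  |A|=70.6879
4. ⊥bis P5·P2 via (14.01,8.085): [(3.0059, 0) (20.0143, 0) (14.7989, 8.3121)]  |A|=70.6879
5. ⊥bis P5·P3 via (18.245,7.645): [(3.0059, 0) (20.0143, 0) (14.7989, 8.3121)]  |A|=70.6879
6. ⊥bis P5·P4 via (11.14,4.345): [(11.8647, 6.244) (9.4818, 0) (20.0143, 0) (14.7989, 8.3121)]  |A|=50.47
7. ⊥bis P5·P6 via (17.275,9.375): [(11.8647, 6.244) (9.4818, 0) (20.0143, 0) (14.7989, 8.3121)]  |A|=50.47
8. ⊥bis P5·P7 via (12.68,5.46): [(10.6313, 3.012) (9.4818, 0) (20.0143, 0) (14.9137, 8.1291)]  |A|=46.3181
9. ⊥bis P5·P8 via (24.915,2.825): [(10.6313, 3.012) (9.4818, 0) (20.0143, 0) (14.9137, 8.1291)]  |A|=46.3181
10. canonical 4-gon: [(10.6313, 3.012) (9.4818, 0) (20.0143, 0) (14.9137, 8.1291)]
11. shoelace: 46.3181

Area of P5's cell: 46.3181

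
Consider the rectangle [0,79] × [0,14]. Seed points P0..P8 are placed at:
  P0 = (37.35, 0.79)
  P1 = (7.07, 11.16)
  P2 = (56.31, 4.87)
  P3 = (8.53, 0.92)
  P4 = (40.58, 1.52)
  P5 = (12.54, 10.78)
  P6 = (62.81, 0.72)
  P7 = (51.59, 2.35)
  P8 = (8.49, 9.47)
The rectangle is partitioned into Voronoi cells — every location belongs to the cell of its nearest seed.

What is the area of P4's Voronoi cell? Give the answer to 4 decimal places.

Area of P4's cell: 112.8285

1. box [0,79]×[0,14]: [(0, 0) (79, 0) (79, 14) (0, 14)]
2. ⊥bis P4·P0 via (38.965,1.155): [(39.226, 0) (79, 0) (79, 14) (36.062, 14)]  |A|=578.9841
3. ⊥bis P4·P1 via (23.825,6.34): [(39.226, 0) (79, 0) (79, 14) (36.062, 14)]  |A|=578.9841
4. ⊥bis P4·P2 via (48.445,3.195): [(39.226, 0) (49.1254, 0) (46.1439, 14) (36.062, 14)]  |A|=139.8692
5. ⊥bis P4·P3 via (24.555,1.22): [(39.226, 0) (49.1254, 0) (46.1439, 14) (36.062, 14)]  |A|=139.8692
6. ⊥bis P4·P5 via (26.56,6.15): [(39.226, 0) (49.1254, 0) (46.1439, 14) (36.062, 14)]  |A|=139.8692
7. ⊥bis P4·P6 via (51.695,1.12): [(39.226, 0) (49.1254, 0) (46.1439, 14) (36.062, 14)]  |A|=139.8692
8. ⊥bis P4·P7 via (46.085,1.935): [(39.226, 0) (46.2309, 0) (45.1755, 14) (36.062, 14)]  |A|=112.8285
9. ⊥bis P4·P8 via (24.535,5.495): [(39.226, 0) (46.2309, 0) (45.1755, 14) (36.062, 14)]  |A|=112.8285
10. canonical 4-gon: [(39.226, 0) (46.2309, 0) (45.1755, 14) (36.062, 14)]
11. shoelace: 112.8285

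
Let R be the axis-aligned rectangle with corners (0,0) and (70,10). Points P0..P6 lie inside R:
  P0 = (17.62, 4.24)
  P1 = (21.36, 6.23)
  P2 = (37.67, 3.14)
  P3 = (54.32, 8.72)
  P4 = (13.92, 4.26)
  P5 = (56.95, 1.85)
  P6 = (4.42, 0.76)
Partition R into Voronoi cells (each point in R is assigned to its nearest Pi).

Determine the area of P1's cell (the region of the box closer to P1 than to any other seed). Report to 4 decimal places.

1. box [0,70]×[0,10]: [(0, 0) (70, 0) (70, 10) (0, 10)]
2. ⊥bis P1·P0 via (19.49,5.235): [(22.2755, 0) (70, 0) (70, 10) (16.9546, 10)]  |A|=503.8496
3. ⊥bis P1·P2 via (29.515,4.685): [(22.2755, 0) (28.6274, 0) (30.5219, 10) (16.9546, 10)]  |A|=99.5964
4. ⊥bis P1·P3 via (37.84,7.475): [(22.2755, 0) (28.6274, 0) (30.5219, 10) (16.9546, 10)]  |A|=99.5964
5. ⊥bis P1·P4 via (17.64,5.245): [(22.2755, 0) (28.6274, 0) (30.5219, 10) (16.9546, 10)]  |A|=99.5964
6. ⊥bis P1·P5 via (39.155,4.04): [(22.2755, 0) (28.6274, 0) (30.5219, 10) (16.9546, 10)]  |A|=99.5964
7. ⊥bis P1·P6 via (12.89,3.495): [(22.2755, 0) (28.6274, 0) (30.5219, 10) (16.9546, 10)]  |A|=99.5964
8. canonical 4-gon: [(22.2755, 0) (28.6274, 0) (30.5219, 10) (16.9546, 10)]
9. shoelace: 99.5964

Area of P1's cell: 99.5964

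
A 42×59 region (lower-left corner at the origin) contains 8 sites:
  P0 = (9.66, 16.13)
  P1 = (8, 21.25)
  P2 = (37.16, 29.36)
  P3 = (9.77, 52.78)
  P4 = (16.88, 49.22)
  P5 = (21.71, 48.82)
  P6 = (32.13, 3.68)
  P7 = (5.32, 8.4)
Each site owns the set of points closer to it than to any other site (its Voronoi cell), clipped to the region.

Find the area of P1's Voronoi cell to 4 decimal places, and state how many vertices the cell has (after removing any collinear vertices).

1. box [0,42]×[0,59]: [(0, 0) (42, 0) (42, 59) (0, 59)]
2. ⊥bis P1·P0 via (8.83,18.69): [(0, 15.8271) (42, 29.4443) (42, 59) (0, 59)]  |A|=1527.2988
3. ⊥bis P1·P2 via (22.58,25.305): [(0, 15.8271) (23.1303, 23.3264) (13.2087, 59) (0, 59)]  |A|=734.9014
4. ⊥bis P1·P3 via (8.885,37.015): [(0, 37.5138) (0, 15.8271) (23.1303, 23.3264) (19.4888, 36.4197)]  |A|=376.4032
5. ⊥bis P1·P4 via (12.44,35.235): [(6.3927, 37.1549) (0, 37.5138) (0, 15.8271) (23.1303, 23.3264) (20.5328, 32.6657)]  |A|=352.2052
6. ⊥bis P1·P5 via (14.855,35.035): [(18.007, 33.4676) (6.3927, 37.1549) (0, 37.5138) (0, 15.8271) (23.1303, 23.3264) (20.6794, 32.1386)]  |A|=351.5984
7. ⊥bis P1·P6 via (20.065,12.465): [(18.007, 33.4676) (6.3927, 37.1549) (0, 37.5138) (0, 15.8271) (23.1303, 23.3264) (20.6794, 32.1386)]  |A|=351.5984
8. ⊥bis P1·P7 via (6.66,14.825): [(18.007, 33.4676) (6.3927, 37.1549) (0, 37.5138) (0, 16.214) (0.7261, 16.0626) (23.1303, 23.3264) (20.6794, 32.1386)]  |A|=351.4579
9. canonical 7-gon: [(18.007, 33.4676) (6.3927, 37.1549) (0, 37.5138) (0, 16.214) (0.7261, 16.0626) (23.1303, 23.3264) (20.6794, 32.1386)]
10. shoelace: 351.4579

Area of P1's cell: 351.4579 (7 vertices)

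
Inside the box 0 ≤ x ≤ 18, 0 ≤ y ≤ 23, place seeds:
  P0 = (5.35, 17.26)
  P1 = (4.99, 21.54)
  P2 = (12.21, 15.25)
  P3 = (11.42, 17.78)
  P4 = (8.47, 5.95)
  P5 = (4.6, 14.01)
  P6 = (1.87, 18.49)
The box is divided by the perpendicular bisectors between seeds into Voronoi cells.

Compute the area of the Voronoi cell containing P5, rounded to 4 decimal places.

Area of P5's cell: 55.7690

1. box [0,18]×[0,23]: [(0, 0) (18, 0) (18, 23) (0, 23)]
2. ⊥bis P5·P0 via (4.975,15.635): [(0, 16.7831) (0, 0) (18, 0) (18, 12.6292)]  |A|=264.7108
3. ⊥bis P5·P1 via (4.795,17.775): [(0, 16.7831) (0, 0) (18, 0) (18, 12.6292)]  |A|=264.7108
4. ⊥bis P5·P2 via (8.405,14.63): [(8.3689, 14.8518) (0, 16.7831) (0, 0) (10.7889, 0)]  |A|=150.3446
5. ⊥bis P5·P3 via (8.01,15.895): [(8.3689, 14.8518) (0, 16.7831) (0, 0) (10.7889, 0)]  |A|=150.3446
6. ⊥bis P5·P4 via (6.535,9.98): [(8.972, 11.1501) (8.3689, 14.8518) (0, 16.7831) (0, 6.8422)]  |A|=59.5017
7. ⊥bis P5·P6 via (3.235,16.25): [(8.972, 11.1501) (8.3689, 14.8518) (2.9809, 16.0952) (0, 14.2787) (0, 6.8422)]  |A|=55.769
8. canonical 5-gon: [(8.972, 11.1501) (8.3689, 14.8518) (2.9809, 16.0952) (0, 14.2787) (0, 6.8422)]
9. shoelace: 55.769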